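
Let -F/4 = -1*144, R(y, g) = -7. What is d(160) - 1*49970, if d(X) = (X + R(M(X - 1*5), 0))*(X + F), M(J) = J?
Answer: 62638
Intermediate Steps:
F = 576 (F = -(-4)*144 = -4*(-144) = 576)
d(X) = (-7 + X)*(576 + X) (d(X) = (X - 7)*(X + 576) = (-7 + X)*(576 + X))
d(160) - 1*49970 = (-4032 + 160² + 569*160) - 1*49970 = (-4032 + 25600 + 91040) - 49970 = 112608 - 49970 = 62638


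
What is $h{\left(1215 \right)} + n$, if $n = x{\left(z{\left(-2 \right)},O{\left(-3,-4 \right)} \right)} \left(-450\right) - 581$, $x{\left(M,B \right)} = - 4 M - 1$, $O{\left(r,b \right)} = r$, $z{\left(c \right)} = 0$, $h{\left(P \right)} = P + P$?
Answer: $2299$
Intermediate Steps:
$h{\left(P \right)} = 2 P$
$x{\left(M,B \right)} = -1 - 4 M$
$n = -131$ ($n = \left(-1 - 0\right) \left(-450\right) - 581 = \left(-1 + 0\right) \left(-450\right) - 581 = \left(-1\right) \left(-450\right) - 581 = 450 - 581 = -131$)
$h{\left(1215 \right)} + n = 2 \cdot 1215 - 131 = 2430 - 131 = 2299$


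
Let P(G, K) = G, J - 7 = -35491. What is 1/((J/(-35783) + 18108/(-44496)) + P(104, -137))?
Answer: 44227788/4625549327 ≈ 0.0095616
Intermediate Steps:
J = -35484 (J = 7 - 35491 = -35484)
1/((J/(-35783) + 18108/(-44496)) + P(104, -137)) = 1/((-35484/(-35783) + 18108/(-44496)) + 104) = 1/((-35484*(-1/35783) + 18108*(-1/44496)) + 104) = 1/((35484/35783 - 503/1236) + 104) = 1/(25859375/44227788 + 104) = 1/(4625549327/44227788) = 44227788/4625549327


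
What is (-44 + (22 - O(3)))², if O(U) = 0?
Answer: 484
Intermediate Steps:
(-44 + (22 - O(3)))² = (-44 + (22 - 1*0))² = (-44 + (22 + 0))² = (-44 + 22)² = (-22)² = 484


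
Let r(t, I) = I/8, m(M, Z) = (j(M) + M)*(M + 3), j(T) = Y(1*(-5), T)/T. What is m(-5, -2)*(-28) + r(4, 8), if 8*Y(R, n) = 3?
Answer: -1416/5 ≈ -283.20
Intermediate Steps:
Y(R, n) = 3/8 (Y(R, n) = (1/8)*3 = 3/8)
j(T) = 3/(8*T)
m(M, Z) = (3 + M)*(M + 3/(8*M)) (m(M, Z) = (3/(8*M) + M)*(M + 3) = (M + 3/(8*M))*(3 + M) = (3 + M)*(M + 3/(8*M)))
r(t, I) = I/8 (r(t, I) = I*(1/8) = I/8)
m(-5, -2)*(-28) + r(4, 8) = (3/8 + (-5)**2 + 3*(-5) + (9/8)/(-5))*(-28) + (1/8)*8 = (3/8 + 25 - 15 + (9/8)*(-1/5))*(-28) + 1 = (3/8 + 25 - 15 - 9/40)*(-28) + 1 = (203/20)*(-28) + 1 = -1421/5 + 1 = -1416/5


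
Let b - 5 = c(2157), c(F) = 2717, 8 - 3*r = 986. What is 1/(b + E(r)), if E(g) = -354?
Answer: 1/2368 ≈ 0.00042230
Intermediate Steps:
r = -326 (r = 8/3 - ⅓*986 = 8/3 - 986/3 = -326)
b = 2722 (b = 5 + 2717 = 2722)
1/(b + E(r)) = 1/(2722 - 354) = 1/2368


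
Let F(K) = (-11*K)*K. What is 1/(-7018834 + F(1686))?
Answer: -1/38287390 ≈ -2.6118e-8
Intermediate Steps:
F(K) = -11*K²
1/(-7018834 + F(1686)) = 1/(-7018834 - 11*1686²) = 1/(-7018834 - 11*2842596) = 1/(-7018834 - 31268556) = 1/(-38287390) = -1/38287390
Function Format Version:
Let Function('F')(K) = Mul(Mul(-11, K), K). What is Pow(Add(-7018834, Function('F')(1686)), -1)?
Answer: Rational(-1, 38287390) ≈ -2.6118e-8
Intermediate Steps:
Function('F')(K) = Mul(-11, Pow(K, 2))
Pow(Add(-7018834, Function('F')(1686)), -1) = Pow(Add(-7018834, Mul(-11, Pow(1686, 2))), -1) = Pow(Add(-7018834, Mul(-11, 2842596)), -1) = Pow(Add(-7018834, -31268556), -1) = Pow(-38287390, -1) = Rational(-1, 38287390)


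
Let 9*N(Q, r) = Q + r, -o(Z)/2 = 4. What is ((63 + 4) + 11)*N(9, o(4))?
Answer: 26/3 ≈ 8.6667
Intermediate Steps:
o(Z) = -8 (o(Z) = -2*4 = -8)
N(Q, r) = Q/9 + r/9 (N(Q, r) = (Q + r)/9 = Q/9 + r/9)
((63 + 4) + 11)*N(9, o(4)) = ((63 + 4) + 11)*((⅑)*9 + (⅑)*(-8)) = (67 + 11)*(1 - 8/9) = 78*(⅑) = 26/3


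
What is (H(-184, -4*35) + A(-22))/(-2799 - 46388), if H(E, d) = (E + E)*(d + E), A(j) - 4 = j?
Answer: -119214/49187 ≈ -2.4237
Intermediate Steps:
A(j) = 4 + j
H(E, d) = 2*E*(E + d) (H(E, d) = (2*E)*(E + d) = 2*E*(E + d))
(H(-184, -4*35) + A(-22))/(-2799 - 46388) = (2*(-184)*(-184 - 4*35) + (4 - 22))/(-2799 - 46388) = (2*(-184)*(-184 - 140) - 18)/(-49187) = (2*(-184)*(-324) - 18)*(-1/49187) = (119232 - 18)*(-1/49187) = 119214*(-1/49187) = -119214/49187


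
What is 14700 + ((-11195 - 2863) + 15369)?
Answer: 16011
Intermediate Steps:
14700 + ((-11195 - 2863) + 15369) = 14700 + (-14058 + 15369) = 14700 + 1311 = 16011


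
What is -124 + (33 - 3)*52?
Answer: 1436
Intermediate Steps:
-124 + (33 - 3)*52 = -124 + 30*52 = -124 + 1560 = 1436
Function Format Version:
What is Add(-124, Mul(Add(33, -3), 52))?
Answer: 1436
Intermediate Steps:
Add(-124, Mul(Add(33, -3), 52)) = Add(-124, Mul(30, 52)) = Add(-124, 1560) = 1436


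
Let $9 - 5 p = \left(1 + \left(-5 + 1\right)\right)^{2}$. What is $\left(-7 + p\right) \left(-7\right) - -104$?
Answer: $153$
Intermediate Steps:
$p = 0$ ($p = \frac{9}{5} - \frac{\left(1 + \left(-5 + 1\right)\right)^{2}}{5} = \frac{9}{5} - \frac{\left(1 - 4\right)^{2}}{5} = \frac{9}{5} - \frac{\left(-3\right)^{2}}{5} = \frac{9}{5} - \frac{9}{5} = 0$)
$\left(-7 + p\right) \left(-7\right) - -104 = \left(-7 + 0\right) \left(-7\right) - -104 = \left(-7\right) \left(-7\right) + 104 = 49 + 104 = 153$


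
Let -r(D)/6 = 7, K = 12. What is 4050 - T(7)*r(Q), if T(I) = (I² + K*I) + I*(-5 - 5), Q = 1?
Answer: 6696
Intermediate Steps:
r(D) = -42 (r(D) = -6*7 = -42)
T(I) = I² + 2*I (T(I) = (I² + 12*I) + I*(-5 - 5) = (I² + 12*I) + I*(-10) = (I² + 12*I) - 10*I = I² + 2*I)
4050 - T(7)*r(Q) = 4050 - 7*(2 + 7)*(-42) = 4050 - 7*9*(-42) = 4050 - 63*(-42) = 4050 - 1*(-2646) = 4050 + 2646 = 6696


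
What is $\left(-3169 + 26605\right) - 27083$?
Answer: $-3647$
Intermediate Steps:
$\left(-3169 + 26605\right) - 27083 = 23436 - 27083 = -3647$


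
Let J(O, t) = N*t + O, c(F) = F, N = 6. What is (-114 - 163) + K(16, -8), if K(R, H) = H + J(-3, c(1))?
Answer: -282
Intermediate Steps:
J(O, t) = O + 6*t (J(O, t) = 6*t + O = O + 6*t)
K(R, H) = 3 + H (K(R, H) = H + (-3 + 6*1) = H + (-3 + 6) = H + 3 = 3 + H)
(-114 - 163) + K(16, -8) = (-114 - 163) + (3 - 8) = -277 - 5 = -282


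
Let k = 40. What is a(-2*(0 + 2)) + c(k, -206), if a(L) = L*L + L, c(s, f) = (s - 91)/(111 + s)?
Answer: 1761/151 ≈ 11.662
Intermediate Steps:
c(s, f) = (-91 + s)/(111 + s)
a(L) = L + L² (a(L) = L² + L = L + L²)
a(-2*(0 + 2)) + c(k, -206) = (-2*(0 + 2))*(1 - 2*(0 + 2)) + (-91 + 40)/(111 + 40) = (-2*2)*(1 - 2*2) - 51/151 = -4*(1 - 4) + (1/151)*(-51) = -4*(-3) - 51/151 = 12 - 51/151 = 1761/151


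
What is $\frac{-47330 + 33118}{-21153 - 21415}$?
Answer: $\frac{209}{626} \approx 0.33387$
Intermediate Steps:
$\frac{-47330 + 33118}{-21153 - 21415} = - \frac{14212}{-42568} = \left(-14212\right) \left(- \frac{1}{42568}\right) = \frac{209}{626}$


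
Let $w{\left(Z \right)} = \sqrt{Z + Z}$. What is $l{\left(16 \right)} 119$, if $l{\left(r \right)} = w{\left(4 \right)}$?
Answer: $238 \sqrt{2} \approx 336.58$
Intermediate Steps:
$w{\left(Z \right)} = \sqrt{2} \sqrt{Z}$ ($w{\left(Z \right)} = \sqrt{2 Z} = \sqrt{2} \sqrt{Z}$)
$l{\left(r \right)} = 2 \sqrt{2}$ ($l{\left(r \right)} = \sqrt{2} \sqrt{4} = \sqrt{2} \cdot 2 = 2 \sqrt{2}$)
$l{\left(16 \right)} 119 = 2 \sqrt{2} \cdot 119 = 238 \sqrt{2}$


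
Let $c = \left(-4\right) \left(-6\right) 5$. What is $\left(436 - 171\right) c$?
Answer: $31800$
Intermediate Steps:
$c = 120$ ($c = 24 \cdot 5 = 120$)
$\left(436 - 171\right) c = \left(436 - 171\right) 120 = 265 \cdot 120 = 31800$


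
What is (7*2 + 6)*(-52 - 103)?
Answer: -3100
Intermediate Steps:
(7*2 + 6)*(-52 - 103) = (14 + 6)*(-155) = 20*(-155) = -3100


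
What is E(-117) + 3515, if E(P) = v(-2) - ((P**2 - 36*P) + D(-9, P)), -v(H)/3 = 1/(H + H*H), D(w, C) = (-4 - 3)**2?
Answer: -28873/2 ≈ -14437.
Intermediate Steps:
D(w, C) = 49 (D(w, C) = (-7)**2 = 49)
v(H) = -3/(H + H**2) (v(H) = -3/(H + H*H) = -3/(H + H**2))
E(P) = -101/2 - P**2 + 36*P (E(P) = -3/(-2*(1 - 2)) - ((P**2 - 36*P) + 49) = -3*(-1/2)/(-1) - (49 + P**2 - 36*P) = -3*(-1/2)*(-1) + (-49 - P**2 + 36*P) = -3/2 + (-49 - P**2 + 36*P) = -101/2 - P**2 + 36*P)
E(-117) + 3515 = (-101/2 - 1*(-117)**2 + 36*(-117)) + 3515 = (-101/2 - 1*13689 - 4212) + 3515 = (-101/2 - 13689 - 4212) + 3515 = -35903/2 + 3515 = -28873/2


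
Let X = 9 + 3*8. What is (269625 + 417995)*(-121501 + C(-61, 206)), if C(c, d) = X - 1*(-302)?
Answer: -83316164920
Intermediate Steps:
X = 33 (X = 9 + 24 = 33)
C(c, d) = 335 (C(c, d) = 33 - 1*(-302) = 33 + 302 = 335)
(269625 + 417995)*(-121501 + C(-61, 206)) = (269625 + 417995)*(-121501 + 335) = 687620*(-121166) = -83316164920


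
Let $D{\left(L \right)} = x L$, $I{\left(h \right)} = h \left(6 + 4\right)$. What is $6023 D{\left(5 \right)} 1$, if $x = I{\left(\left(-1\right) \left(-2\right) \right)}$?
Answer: $602300$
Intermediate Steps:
$I{\left(h \right)} = 10 h$ ($I{\left(h \right)} = h 10 = 10 h$)
$x = 20$ ($x = 10 \left(\left(-1\right) \left(-2\right)\right) = 10 \cdot 2 = 20$)
$D{\left(L \right)} = 20 L$
$6023 D{\left(5 \right)} 1 = 6023 \cdot 20 \cdot 5 \cdot 1 = 6023 \cdot 100 \cdot 1 = 6023 \cdot 100 = 602300$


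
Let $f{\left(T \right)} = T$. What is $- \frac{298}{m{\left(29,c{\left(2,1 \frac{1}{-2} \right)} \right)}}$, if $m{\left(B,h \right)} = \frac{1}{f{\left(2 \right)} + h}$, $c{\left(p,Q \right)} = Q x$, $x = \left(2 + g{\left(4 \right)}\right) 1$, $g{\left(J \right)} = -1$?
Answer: $-447$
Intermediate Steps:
$x = 1$ ($x = \left(2 - 1\right) 1 = 1 \cdot 1 = 1$)
$c{\left(p,Q \right)} = Q$ ($c{\left(p,Q \right)} = Q 1 = Q$)
$m{\left(B,h \right)} = \frac{1}{2 + h}$
$- \frac{298}{m{\left(29,c{\left(2,1 \frac{1}{-2} \right)} \right)}} = - \frac{298}{\frac{1}{2 + 1 \frac{1}{-2}}} = - \frac{298}{\frac{1}{2 + 1 \left(- \frac{1}{2}\right)}} = - \frac{298}{\frac{1}{2 - \frac{1}{2}}} = - \frac{298}{\frac{1}{\frac{3}{2}}} = - \frac{298}{\frac{2}{3}} = \left(-298\right) \frac{3}{2} = -447$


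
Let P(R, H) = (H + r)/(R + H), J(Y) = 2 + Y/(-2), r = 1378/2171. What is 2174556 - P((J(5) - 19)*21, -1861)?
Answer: 1649067397570/758347 ≈ 2.1746e+6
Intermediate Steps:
r = 106/167 (r = 1378*(1/2171) = 106/167 ≈ 0.63473)
J(Y) = 2 - Y/2 (J(Y) = 2 + Y*(-½) = 2 - Y/2)
P(R, H) = (106/167 + H)/(H + R) (P(R, H) = (H + 106/167)/(R + H) = (106/167 + H)/(H + R))
2174556 - P((J(5) - 19)*21, -1861) = 2174556 - (106/167 - 1861)/(-1861 + ((2 - ½*5) - 19)*21) = 2174556 - (-310681)/((-1861 + ((2 - 5/2) - 19)*21)*167) = 2174556 - (-310681)/((-1861 + (-½ - 19)*21)*167) = 2174556 - (-310681)/((-1861 - 39/2*21)*167) = 2174556 - (-310681)/((-1861 - 819/2)*167) = 2174556 - (-310681)/((-4541/2)*167) = 2174556 - (-2)*(-310681)/(4541*167) = 2174556 - 1*621362/758347 = 2174556 - 621362/758347 = 1649067397570/758347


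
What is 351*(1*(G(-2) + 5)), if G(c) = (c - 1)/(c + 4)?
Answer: 2457/2 ≈ 1228.5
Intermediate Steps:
G(c) = (-1 + c)/(4 + c)
351*(1*(G(-2) + 5)) = 351*(1*((-1 - 2)/(4 - 2) + 5)) = 351*(1*(-3/2 + 5)) = 351*(1*(7/2)) = 351*(7/2) = 2457/2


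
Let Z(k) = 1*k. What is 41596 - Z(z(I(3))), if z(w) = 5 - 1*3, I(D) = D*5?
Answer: 41594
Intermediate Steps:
I(D) = 5*D
z(w) = 2 (z(w) = 5 - 3 = 2)
Z(k) = k
41596 - Z(z(I(3))) = 41596 - 1*2 = 41596 - 2 = 41594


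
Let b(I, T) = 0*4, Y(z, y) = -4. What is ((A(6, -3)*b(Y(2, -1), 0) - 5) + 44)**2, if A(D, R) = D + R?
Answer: 1521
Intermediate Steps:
b(I, T) = 0
((A(6, -3)*b(Y(2, -1), 0) - 5) + 44)**2 = (((6 - 3)*0 - 5) + 44)**2 = ((3*0 - 5) + 44)**2 = ((0 - 5) + 44)**2 = (-5 + 44)**2 = 39**2 = 1521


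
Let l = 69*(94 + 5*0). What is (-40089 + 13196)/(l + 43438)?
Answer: -26893/49924 ≈ -0.53868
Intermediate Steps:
l = 6486 (l = 69*(94 + 0) = 69*94 = 6486)
(-40089 + 13196)/(l + 43438) = (-40089 + 13196)/(6486 + 43438) = -26893/49924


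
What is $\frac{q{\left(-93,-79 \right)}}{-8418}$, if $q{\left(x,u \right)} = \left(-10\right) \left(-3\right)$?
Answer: $- \frac{5}{1403} \approx -0.0035638$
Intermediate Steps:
$q{\left(x,u \right)} = 30$
$\frac{q{\left(-93,-79 \right)}}{-8418} = \frac{30}{-8418} = 30 \left(- \frac{1}{8418}\right) = - \frac{5}{1403}$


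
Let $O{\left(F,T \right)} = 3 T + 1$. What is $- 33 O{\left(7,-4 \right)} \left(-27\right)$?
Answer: $-9801$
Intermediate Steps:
$O{\left(F,T \right)} = 1 + 3 T$
$- 33 O{\left(7,-4 \right)} \left(-27\right) = - 33 \left(1 + 3 \left(-4\right)\right) \left(-27\right) = - 33 \left(1 - 12\right) \left(-27\right) = \left(-33\right) \left(-11\right) \left(-27\right) = 363 \left(-27\right) = -9801$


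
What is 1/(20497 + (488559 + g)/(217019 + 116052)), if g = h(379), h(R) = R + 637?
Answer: 333071/6827445862 ≈ 4.8784e-5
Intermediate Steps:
h(R) = 637 + R
g = 1016 (g = 637 + 379 = 1016)
1/(20497 + (488559 + g)/(217019 + 116052)) = 1/(20497 + (488559 + 1016)/(217019 + 116052)) = 1/(20497 + 489575/333071) = 1/(6827445862/333071) = 333071/6827445862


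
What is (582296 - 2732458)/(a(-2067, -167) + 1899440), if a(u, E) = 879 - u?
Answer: -1075081/951193 ≈ -1.1302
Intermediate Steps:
(582296 - 2732458)/(a(-2067, -167) + 1899440) = (582296 - 2732458)/((879 - 1*(-2067)) + 1899440) = -2150162/((879 + 2067) + 1899440) = -2150162/(2946 + 1899440) = -2150162/1902386 = -2150162*1/1902386 = -1075081/951193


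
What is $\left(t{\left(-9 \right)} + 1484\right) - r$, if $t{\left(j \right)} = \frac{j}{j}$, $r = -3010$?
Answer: $4495$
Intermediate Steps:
$t{\left(j \right)} = 1$
$\left(t{\left(-9 \right)} + 1484\right) - r = \left(1 + 1484\right) - -3010 = 1485 + 3010 = 4495$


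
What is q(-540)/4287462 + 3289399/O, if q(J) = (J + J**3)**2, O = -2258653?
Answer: 9333914146509768226577/1613981484781 ≈ 5.7832e+9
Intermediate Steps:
q(-540)/4287462 + 3289399/O = ((-540)**2*(1 + (-540)**2)**2)/4287462 + 3289399/(-2258653) = (291600*(1 + 291600)**2)*(1/4287462) + 3289399*(-1/2258653) = (291600*291601**2)*(1/4287462) - 3289399/2258653 = (291600*85031143201)*(1/4287462) - 3289399/2258653 = 24795081357411600*(1/4287462) - 3289399/2258653 = 4132513559568600/714577 - 3289399/2258653 = 9333914146509768226577/1613981484781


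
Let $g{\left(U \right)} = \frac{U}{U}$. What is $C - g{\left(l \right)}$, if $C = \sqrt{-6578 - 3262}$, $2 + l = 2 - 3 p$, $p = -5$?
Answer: $-1 + 4 i \sqrt{615} \approx -1.0 + 99.197 i$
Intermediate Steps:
$l = 15$ ($l = -2 + \left(2 - -15\right) = -2 + \left(2 + 15\right) = -2 + 17 = 15$)
$g{\left(U \right)} = 1$
$C = 4 i \sqrt{615}$ ($C = \sqrt{-9840} = 4 i \sqrt{615} \approx 99.197 i$)
$C - g{\left(l \right)} = 4 i \sqrt{615} - 1 = -1 + 4 i \sqrt{615}$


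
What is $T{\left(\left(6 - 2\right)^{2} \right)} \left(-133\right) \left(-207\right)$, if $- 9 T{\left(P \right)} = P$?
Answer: $-48944$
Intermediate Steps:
$T{\left(P \right)} = - \frac{P}{9}$
$T{\left(\left(6 - 2\right)^{2} \right)} \left(-133\right) \left(-207\right) = - \frac{\left(6 - 2\right)^{2}}{9} \left(-133\right) \left(-207\right) = - \frac{4^{2}}{9} \left(-133\right) \left(-207\right) = \left(- \frac{1}{9}\right) 16 \left(-133\right) \left(-207\right) = \left(- \frac{16}{9}\right) \left(-133\right) \left(-207\right) = \frac{2128}{9} \left(-207\right) = -48944$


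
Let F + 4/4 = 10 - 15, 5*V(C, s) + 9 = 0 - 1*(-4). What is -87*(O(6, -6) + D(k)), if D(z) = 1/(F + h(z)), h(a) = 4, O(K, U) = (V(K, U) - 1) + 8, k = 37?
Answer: -957/2 ≈ -478.50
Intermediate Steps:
V(C, s) = -1 (V(C, s) = -9/5 + (0 - 1*(-4))/5 = -9/5 + (0 + 4)/5 = -9/5 + (⅕)*4 = -9/5 + ⅘ = -1)
O(K, U) = 6 (O(K, U) = (-1 - 1) + 8 = -2 + 8 = 6)
F = -6 (F = -1 + (10 - 15) = -1 - 5 = -6)
D(z) = -½ (D(z) = 1/(-6 + 4) = 1/(-2) = -½)
-87*(O(6, -6) + D(k)) = -87*(6 - ½) = -87*11/2 = -957/2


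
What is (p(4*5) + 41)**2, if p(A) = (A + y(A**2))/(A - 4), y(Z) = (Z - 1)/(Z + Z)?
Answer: 292896357601/163840000 ≈ 1787.7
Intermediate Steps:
y(Z) = (-1 + Z)/(2*Z) (y(Z) = (-1 + Z)/((2*Z)) = (-1 + Z)*(1/(2*Z)) = (-1 + Z)/(2*Z))
p(A) = (A + (-1 + A**2)/(2*A**2))/(-4 + A) (p(A) = (A + (-1 + A**2)/(2*(A**2)))/(A - 4) = (A + (-1 + A**2)/(2*A**2))/(-4 + A))
(p(4*5) + 41)**2 = ((-1 + (4*5)**2 + 2*(4*5)**3)/(2*(4*5)**2*(-4 + 4*5)) + 41)**2 = ((1/2)*(-1 + 20**2 + 2*20**3)/(20**2*(-4 + 20)) + 41)**2 = ((1/2)*(1/400)*(-1 + 400 + 2*8000)/16 + 41)**2 = ((1/2)*(1/400)*(1/16)*(-1 + 400 + 16000) + 41)**2 = ((1/2)*(1/400)*(1/16)*16399 + 41)**2 = (16399/12800 + 41)**2 = (541199/12800)**2 = 292896357601/163840000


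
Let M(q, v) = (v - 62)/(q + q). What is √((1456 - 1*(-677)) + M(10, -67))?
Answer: √212655/10 ≈ 46.115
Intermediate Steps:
M(q, v) = (-62 + v)/(2*q) (M(q, v) = (-62 + v)/((2*q)) = (-62 + v)*(1/(2*q)) = (-62 + v)/(2*q))
√((1456 - 1*(-677)) + M(10, -67)) = √((1456 - 1*(-677)) + (½)*(-62 - 67)/10) = √((1456 + 677) + (½)*(⅒)*(-129)) = √(2133 - 129/20) = √(42531/20) = √212655/10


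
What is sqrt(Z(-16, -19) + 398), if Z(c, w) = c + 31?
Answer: sqrt(413) ≈ 20.322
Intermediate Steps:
Z(c, w) = 31 + c
sqrt(Z(-16, -19) + 398) = sqrt((31 - 16) + 398) = sqrt(15 + 398) = sqrt(413)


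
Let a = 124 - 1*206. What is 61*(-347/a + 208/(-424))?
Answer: 991799/4346 ≈ 228.21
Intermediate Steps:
a = -82 (a = 124 - 206 = -82)
61*(-347/a + 208/(-424)) = 61*(-347/(-82) + 208/(-424)) = 61*(-347*(-1/82) + 208*(-1/424)) = 61*(347/82 - 26/53) = 61*(16259/4346) = 991799/4346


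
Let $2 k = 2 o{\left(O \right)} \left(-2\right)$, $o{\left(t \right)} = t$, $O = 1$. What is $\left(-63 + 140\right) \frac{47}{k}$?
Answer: $- \frac{3619}{2} \approx -1809.5$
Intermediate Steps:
$k = -2$ ($k = \frac{2 \cdot 1 \left(-2\right)}{2} = \frac{2 \left(-2\right)}{2} = \frac{1}{2} \left(-4\right) = -2$)
$\left(-63 + 140\right) \frac{47}{k} = \left(-63 + 140\right) \frac{47}{-2} = 77 \cdot 47 \left(- \frac{1}{2}\right) = 77 \left(- \frac{47}{2}\right) = - \frac{3619}{2}$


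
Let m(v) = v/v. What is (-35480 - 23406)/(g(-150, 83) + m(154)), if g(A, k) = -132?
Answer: 58886/131 ≈ 449.51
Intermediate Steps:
m(v) = 1
(-35480 - 23406)/(g(-150, 83) + m(154)) = (-35480 - 23406)/(-132 + 1) = -58886/(-131) = -58886*(-1/131) = 58886/131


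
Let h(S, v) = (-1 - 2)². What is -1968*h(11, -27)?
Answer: -17712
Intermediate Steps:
h(S, v) = 9 (h(S, v) = (-3)² = 9)
-1968*h(11, -27) = -1968*9 = -17712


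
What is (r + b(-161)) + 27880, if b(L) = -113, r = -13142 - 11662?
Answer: 2963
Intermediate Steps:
r = -24804
(r + b(-161)) + 27880 = (-24804 - 113) + 27880 = -24917 + 27880 = 2963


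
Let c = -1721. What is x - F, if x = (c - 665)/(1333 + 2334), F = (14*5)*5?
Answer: -1285836/3667 ≈ -350.65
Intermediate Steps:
F = 350 (F = 70*5 = 350)
x = -2386/3667 (x = (-1721 - 665)/(1333 + 2334) = -2386/3667 ≈ -0.65067)
x - F = -2386/3667 - 1*350 = -2386/3667 - 350 = -1285836/3667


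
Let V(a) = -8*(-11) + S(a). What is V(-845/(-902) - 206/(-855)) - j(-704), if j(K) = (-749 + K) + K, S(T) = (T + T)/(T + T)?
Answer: 2246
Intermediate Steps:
S(T) = 1 (S(T) = (2*T)/((2*T)) = (2*T)*(1/(2*T)) = 1)
j(K) = -749 + 2*K
V(a) = 89 (V(a) = -8*(-11) + 1 = 88 + 1 = 89)
V(-845/(-902) - 206/(-855)) - j(-704) = 89 - (-749 + 2*(-704)) = 89 - (-749 - 1408) = 89 - 1*(-2157) = 89 + 2157 = 2246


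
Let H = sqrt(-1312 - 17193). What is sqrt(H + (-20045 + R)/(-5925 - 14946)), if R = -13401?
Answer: sqrt(77561274 + 48399849*I*sqrt(18505))/6957 ≈ 8.2959 + 8.1988*I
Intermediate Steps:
H = I*sqrt(18505) (H = sqrt(-18505) = I*sqrt(18505) ≈ 136.03*I)
sqrt(H + (-20045 + R)/(-5925 - 14946)) = sqrt(I*sqrt(18505) + (-20045 - 13401)/(-5925 - 14946)) = sqrt(I*sqrt(18505) - 33446/(-20871)) = sqrt(I*sqrt(18505) - 33446*(-1/20871)) = sqrt(I*sqrt(18505) + 33446/20871) = sqrt(33446/20871 + I*sqrt(18505))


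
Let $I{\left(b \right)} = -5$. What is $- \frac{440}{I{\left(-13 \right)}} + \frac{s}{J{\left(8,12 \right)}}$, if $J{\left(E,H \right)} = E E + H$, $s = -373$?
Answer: $\frac{6315}{76} \approx 83.092$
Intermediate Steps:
$J{\left(E,H \right)} = H + E^{2}$ ($J{\left(E,H \right)} = E^{2} + H = H + E^{2}$)
$- \frac{440}{I{\left(-13 \right)}} + \frac{s}{J{\left(8,12 \right)}} = - \frac{440}{-5} - \frac{373}{12 + 8^{2}} = \left(-440\right) \left(- \frac{1}{5}\right) - \frac{373}{12 + 64} = 88 - \frac{373}{76} = \frac{6315}{76}$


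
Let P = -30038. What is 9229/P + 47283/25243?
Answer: 1187319107/758249234 ≈ 1.5659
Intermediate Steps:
9229/P + 47283/25243 = 9229/(-30038) + 47283/25243 = 9229*(-1/30038) + 47283*(1/25243) = -9229/30038 + 47283/25243 = 1187319107/758249234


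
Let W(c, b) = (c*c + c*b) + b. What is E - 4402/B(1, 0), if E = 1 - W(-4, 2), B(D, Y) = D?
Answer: -4411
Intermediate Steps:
W(c, b) = b + c² + b*c (W(c, b) = (c² + b*c) + b = b + c² + b*c)
E = -9 (E = 1 - (2 + (-4)² + 2*(-4)) = 1 - (2 + 16 - 8) = 1 - 1*10 = 1 - 10 = -9)
E - 4402/B(1, 0) = -9 - 4402/1 = -9 - 4402 = -4411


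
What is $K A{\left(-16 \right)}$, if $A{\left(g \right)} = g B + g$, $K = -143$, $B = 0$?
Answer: $2288$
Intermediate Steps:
$A{\left(g \right)} = g$ ($A{\left(g \right)} = g 0 + g = 0 + g = g$)
$K A{\left(-16 \right)} = \left(-143\right) \left(-16\right) = 2288$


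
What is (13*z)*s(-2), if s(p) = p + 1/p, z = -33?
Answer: 2145/2 ≈ 1072.5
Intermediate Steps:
(13*z)*s(-2) = (13*(-33))*(-2 + 1/(-2)) = -429*(-2 - ½) = -429*(-5/2) = 2145/2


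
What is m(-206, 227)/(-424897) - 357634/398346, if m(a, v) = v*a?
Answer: -66665079023/84628010181 ≈ -0.78774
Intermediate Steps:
m(a, v) = a*v
m(-206, 227)/(-424897) - 357634/398346 = -206*227/(-424897) - 357634/398346 = -46762*(-1/424897) - 357634*1/398346 = 46762/424897 - 178817/199173 = -66665079023/84628010181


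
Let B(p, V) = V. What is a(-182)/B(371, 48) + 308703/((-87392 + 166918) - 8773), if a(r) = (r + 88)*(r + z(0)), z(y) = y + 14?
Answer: 23586440/70753 ≈ 333.36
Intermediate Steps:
z(y) = 14 + y
a(r) = (14 + r)*(88 + r) (a(r) = (r + 88)*(r + (14 + 0)) = (88 + r)*(r + 14) = (88 + r)*(14 + r) = (14 + r)*(88 + r))
a(-182)/B(371, 48) + 308703/((-87392 + 166918) - 8773) = (1232 + (-182)**2 + 102*(-182))/48 + 308703/((-87392 + 166918) - 8773) = (1232 + 33124 - 18564)*(1/48) + 308703/(79526 - 8773) = 15792*(1/48) + 308703/70753 = 329 + 308703*(1/70753) = 329 + 308703/70753 = 23586440/70753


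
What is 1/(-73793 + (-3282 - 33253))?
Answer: -1/110328 ≈ -9.0639e-6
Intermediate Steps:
1/(-73793 + (-3282 - 33253)) = 1/(-73793 - 36535) = 1/(-110328) = -1/110328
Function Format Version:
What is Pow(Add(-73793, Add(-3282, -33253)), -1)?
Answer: Rational(-1, 110328) ≈ -9.0639e-6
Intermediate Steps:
Pow(Add(-73793, Add(-3282, -33253)), -1) = Pow(Add(-73793, -36535), -1) = Pow(-110328, -1) = Rational(-1, 110328)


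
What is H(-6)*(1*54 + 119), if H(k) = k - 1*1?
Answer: -1211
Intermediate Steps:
H(k) = -1 + k (H(k) = k - 1 = -1 + k)
H(-6)*(1*54 + 119) = (-1 - 6)*(1*54 + 119) = -7*(54 + 119) = -7*173 = -1211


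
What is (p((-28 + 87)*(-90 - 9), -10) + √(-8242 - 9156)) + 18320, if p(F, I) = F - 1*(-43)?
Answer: 12522 + I*√17398 ≈ 12522.0 + 131.9*I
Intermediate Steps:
p(F, I) = 43 + F (p(F, I) = F + 43 = 43 + F)
(p((-28 + 87)*(-90 - 9), -10) + √(-8242 - 9156)) + 18320 = ((43 + (-28 + 87)*(-90 - 9)) + √(-8242 - 9156)) + 18320 = ((43 + 59*(-99)) + √(-17398)) + 18320 = ((43 - 5841) + I*√17398) + 18320 = (-5798 + I*√17398) + 18320 = 12522 + I*√17398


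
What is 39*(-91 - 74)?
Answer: -6435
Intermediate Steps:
39*(-91 - 74) = 39*(-165) = -6435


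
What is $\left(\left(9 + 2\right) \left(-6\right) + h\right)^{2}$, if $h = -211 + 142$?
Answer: $18225$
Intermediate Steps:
$h = -69$
$\left(\left(9 + 2\right) \left(-6\right) + h\right)^{2} = \left(\left(9 + 2\right) \left(-6\right) - 69\right)^{2} = \left(11 \left(-6\right) - 69\right)^{2} = \left(-66 - 69\right)^{2} = \left(-135\right)^{2} = 18225$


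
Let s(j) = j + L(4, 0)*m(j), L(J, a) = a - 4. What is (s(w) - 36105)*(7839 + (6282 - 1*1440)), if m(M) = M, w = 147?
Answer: -463439826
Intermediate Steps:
L(J, a) = -4 + a
s(j) = -3*j (s(j) = j + (-4 + 0)*j = j - 4*j = -3*j)
(s(w) - 36105)*(7839 + (6282 - 1*1440)) = (-3*147 - 36105)*(7839 + (6282 - 1*1440)) = (-441 - 36105)*(7839 + (6282 - 1440)) = -36546*(7839 + 4842) = -36546*12681 = -463439826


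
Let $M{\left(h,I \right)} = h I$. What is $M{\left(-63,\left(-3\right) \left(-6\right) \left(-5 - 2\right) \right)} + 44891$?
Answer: $52829$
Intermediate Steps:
$M{\left(h,I \right)} = I h$
$M{\left(-63,\left(-3\right) \left(-6\right) \left(-5 - 2\right) \right)} + 44891 = \left(-3\right) \left(-6\right) \left(-5 - 2\right) \left(-63\right) + 44891 = 18 \left(-7\right) \left(-63\right) + 44891 = \left(-126\right) \left(-63\right) + 44891 = 7938 + 44891 = 52829$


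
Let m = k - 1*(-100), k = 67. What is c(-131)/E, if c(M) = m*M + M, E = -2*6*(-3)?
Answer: -1834/3 ≈ -611.33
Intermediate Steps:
m = 167 (m = 67 - 1*(-100) = 67 + 100 = 167)
E = 36 (E = -12*(-3) = 36)
c(M) = 168*M (c(M) = 167*M + M = 168*M)
c(-131)/E = (168*(-131))/36 = -22008*1/36 = -1834/3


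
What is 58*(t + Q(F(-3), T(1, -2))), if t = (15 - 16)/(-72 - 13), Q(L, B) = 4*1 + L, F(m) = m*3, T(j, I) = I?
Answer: -24592/85 ≈ -289.32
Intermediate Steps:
F(m) = 3*m
Q(L, B) = 4 + L
t = 1/85 (t = -1/(-85) = -1*(-1/85) = 1/85 ≈ 0.011765)
58*(t + Q(F(-3), T(1, -2))) = 58*(1/85 + (4 + 3*(-3))) = 58*(1/85 + (4 - 9)) = 58*(1/85 - 5) = 58*(-424/85) = -24592/85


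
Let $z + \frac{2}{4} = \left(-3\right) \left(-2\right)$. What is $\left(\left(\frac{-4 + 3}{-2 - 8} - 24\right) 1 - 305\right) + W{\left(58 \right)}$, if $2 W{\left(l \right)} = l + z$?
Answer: $- \frac{5943}{20} \approx -297.15$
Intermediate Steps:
$z = \frac{11}{2}$ ($z = - \frac{1}{2} - -6 = - \frac{1}{2} + 6 = \frac{11}{2} \approx 5.5$)
$W{\left(l \right)} = \frac{11}{4} + \frac{l}{2}$ ($W{\left(l \right)} = \frac{l + \frac{11}{2}}{2} = \frac{\frac{11}{2} + l}{2} = \frac{11}{4} + \frac{l}{2}$)
$\left(\left(\frac{-4 + 3}{-2 - 8} - 24\right) 1 - 305\right) + W{\left(58 \right)} = \left(\left(\frac{-4 + 3}{-2 - 8} - 24\right) 1 - 305\right) + \left(\frac{11}{4} + \frac{1}{2} \cdot 58\right) = \left(\left(- \frac{1}{-10} - 24\right) 1 - 305\right) + \left(\frac{11}{4} + 29\right) = \left(\left(\left(-1\right) \left(- \frac{1}{10}\right) - 24\right) 1 - 305\right) + \frac{127}{4} = \left(\left(\frac{1}{10} - 24\right) 1 - 305\right) + \frac{127}{4} = \left(\left(- \frac{239}{10}\right) 1 - 305\right) + \frac{127}{4} = \left(- \frac{239}{10} - 305\right) + \frac{127}{4} = - \frac{3289}{10} + \frac{127}{4} = - \frac{5943}{20}$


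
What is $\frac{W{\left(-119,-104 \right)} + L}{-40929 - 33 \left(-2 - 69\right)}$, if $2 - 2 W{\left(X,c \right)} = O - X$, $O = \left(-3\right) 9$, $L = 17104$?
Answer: $- \frac{17059}{38586} \approx -0.4421$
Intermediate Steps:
$O = -27$
$W{\left(X,c \right)} = \frac{29}{2} + \frac{X}{2}$ ($W{\left(X,c \right)} = 1 - \frac{-27 - X}{2} = 1 + \left(\frac{27}{2} + \frac{X}{2}\right) = \frac{29}{2} + \frac{X}{2}$)
$\frac{W{\left(-119,-104 \right)} + L}{-40929 - 33 \left(-2 - 69\right)} = \frac{\left(\frac{29}{2} + \frac{1}{2} \left(-119\right)\right) + 17104}{-40929 - 33 \left(-2 - 69\right)} = \frac{\left(\frac{29}{2} - \frac{119}{2}\right) + 17104}{-40929 - -2343} = \frac{-45 + 17104}{-40929 + 2343} = \frac{17059}{-38586} = 17059 \left(- \frac{1}{38586}\right) = - \frac{17059}{38586}$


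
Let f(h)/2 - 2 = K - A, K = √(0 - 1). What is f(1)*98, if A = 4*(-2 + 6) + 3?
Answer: -3332 + 196*I ≈ -3332.0 + 196.0*I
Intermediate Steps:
K = I (K = √(-1) = I ≈ 1.0*I)
A = 19 (A = 4*4 + 3 = 16 + 3 = 19)
f(h) = -34 + 2*I (f(h) = 4 + 2*(I - 1*19) = 4 + 2*(I - 19) = 4 + 2*(-19 + I) = 4 + (-38 + 2*I) = -34 + 2*I)
f(1)*98 = (-34 + 2*I)*98 = -3332 + 196*I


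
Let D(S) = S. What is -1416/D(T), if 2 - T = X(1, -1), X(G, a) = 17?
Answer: 472/5 ≈ 94.400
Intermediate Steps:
T = -15 (T = 2 - 1*17 = 2 - 17 = -15)
-1416/D(T) = -1416/(-15) = -1416*(-1/15) = 472/5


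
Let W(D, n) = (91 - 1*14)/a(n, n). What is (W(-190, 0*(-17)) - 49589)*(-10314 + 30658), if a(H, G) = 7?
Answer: -1008614832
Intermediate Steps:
W(D, n) = 11 (W(D, n) = (91 - 1*14)/7 = (91 - 14)*(⅐) = 77*(⅐) = 11)
(W(-190, 0*(-17)) - 49589)*(-10314 + 30658) = (11 - 49589)*(-10314 + 30658) = -49578*20344 = -1008614832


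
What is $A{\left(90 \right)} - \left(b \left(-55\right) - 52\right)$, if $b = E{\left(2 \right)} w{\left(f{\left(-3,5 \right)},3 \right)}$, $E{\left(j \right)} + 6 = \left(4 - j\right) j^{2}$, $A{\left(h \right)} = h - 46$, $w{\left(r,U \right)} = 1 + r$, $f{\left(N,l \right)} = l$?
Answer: $756$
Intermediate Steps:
$A{\left(h \right)} = -46 + h$ ($A{\left(h \right)} = h - 46 = -46 + h$)
$E{\left(j \right)} = -6 + j^{2} \left(4 - j\right)$ ($E{\left(j \right)} = -6 + \left(4 - j\right) j^{2} = -6 + j^{2} \left(4 - j\right)$)
$b = 12$ ($b = \left(-6 - 2^{3} + 4 \cdot 2^{2}\right) \left(1 + 5\right) = \left(-6 - 8 + 4 \cdot 4\right) 6 = \left(-6 - 8 + 16\right) 6 = 2 \cdot 6 = 12$)
$A{\left(90 \right)} - \left(b \left(-55\right) - 52\right) = \left(-46 + 90\right) - \left(12 \left(-55\right) - 52\right) = 44 - \left(-660 - 52\right) = 44 - -712 = 44 + 712 = 756$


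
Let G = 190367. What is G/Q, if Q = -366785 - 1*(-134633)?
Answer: -190367/232152 ≈ -0.82001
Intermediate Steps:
Q = -232152 (Q = -366785 + 134633 = -232152)
G/Q = 190367/(-232152) = 190367*(-1/232152) = -190367/232152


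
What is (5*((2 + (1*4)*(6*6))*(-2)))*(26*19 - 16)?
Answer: -697880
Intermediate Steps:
(5*((2 + (1*4)*(6*6))*(-2)))*(26*19 - 16) = (5*((2 + 4*36)*(-2)))*(494 - 16) = (5*((2 + 144)*(-2)))*478 = (5*(146*(-2)))*478 = (5*(-292))*478 = -1460*478 = -697880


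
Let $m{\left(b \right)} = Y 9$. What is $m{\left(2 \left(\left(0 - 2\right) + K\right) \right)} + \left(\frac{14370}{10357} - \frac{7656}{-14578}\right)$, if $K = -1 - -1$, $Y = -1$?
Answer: $- \frac{535040031}{75492173} \approx -7.0874$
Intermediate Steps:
$K = 0$ ($K = -1 + 1 = 0$)
$m{\left(b \right)} = -9$ ($m{\left(b \right)} = \left(-1\right) 9 = -9$)
$m{\left(2 \left(\left(0 - 2\right) + K\right) \right)} + \left(\frac{14370}{10357} - \frac{7656}{-14578}\right) = -9 + \left(\frac{14370}{10357} - \frac{7656}{-14578}\right) = -9 + \left(14370 \cdot \frac{1}{10357} - - \frac{3828}{7289}\right) = -9 + \left(\frac{14370}{10357} + \frac{3828}{7289}\right) = -9 + \frac{144389526}{75492173} = - \frac{535040031}{75492173}$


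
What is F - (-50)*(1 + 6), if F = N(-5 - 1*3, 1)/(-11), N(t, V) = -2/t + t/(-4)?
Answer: 15391/44 ≈ 349.80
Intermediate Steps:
N(t, V) = -2/t - t/4 (N(t, V) = -2/t + t*(-¼) = -2/t - t/4)
F = -9/44 (F = (-2/(-5 - 1*3) - (-5 - 1*3)/4)/(-11) = (-2/(-5 - 3) - (-5 - 3)/4)*(-1/11) = (-2/(-8) - ¼*(-8))*(-1/11) = (-2*(-⅛) + 2)*(-1/11) = (¼ + 2)*(-1/11) = (9/4)*(-1/11) = -9/44 ≈ -0.20455)
F - (-50)*(1 + 6) = -9/44 - (-50)*(1 + 6) = -9/44 - (-50)*7 = -9/44 - 10*(-35) = -9/44 + 350 = 15391/44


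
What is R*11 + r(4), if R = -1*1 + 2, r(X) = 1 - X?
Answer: 8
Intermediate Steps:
R = 1 (R = -1 + 2 = 1)
R*11 + r(4) = 1*11 + (1 - 1*4) = 11 + (1 - 4) = 11 - 3 = 8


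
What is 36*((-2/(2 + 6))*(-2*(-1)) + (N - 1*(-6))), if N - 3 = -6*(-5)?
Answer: 1386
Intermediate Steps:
N = 33 (N = 3 - 6*(-5) = 3 + 30 = 33)
36*((-2/(2 + 6))*(-2*(-1)) + (N - 1*(-6))) = 36*((-2/(2 + 6))*(-2*(-1)) + (33 - 1*(-6))) = 36*(-2/8*2 + (33 + 6)) = 36*(-2*1/8*2 + 39) = 36*(-1/4*2 + 39) = 36*(-1/2 + 39) = 36*(77/2) = 1386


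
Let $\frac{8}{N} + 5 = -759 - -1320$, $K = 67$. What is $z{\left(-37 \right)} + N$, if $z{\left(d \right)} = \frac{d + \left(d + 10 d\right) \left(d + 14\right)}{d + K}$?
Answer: $\frac{216016}{695} \approx 310.81$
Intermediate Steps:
$z{\left(d \right)} = \frac{d + 11 d \left(14 + d\right)}{67 + d}$ ($z{\left(d \right)} = \frac{d + \left(d + 10 d\right) \left(d + 14\right)}{d + 67} = \frac{d + 11 d \left(14 + d\right)}{67 + d}$)
$N = \frac{2}{139}$ ($N = \frac{8}{-5 - -561} = \frac{8}{-5 + \left(-759 + 1320\right)} = \frac{8}{-5 + 561} = \frac{8}{556} = 8 \cdot \frac{1}{556} = \frac{2}{139} \approx 0.014388$)
$z{\left(-37 \right)} + N = - \frac{37 \left(155 + 11 \left(-37\right)\right)}{67 - 37} + \frac{2}{139} = - \frac{37 \left(155 - 407\right)}{30} + \frac{2}{139} = \left(-37\right) \frac{1}{30} \left(-252\right) + \frac{2}{139} = \frac{1554}{5} + \frac{2}{139} = \frac{216016}{695}$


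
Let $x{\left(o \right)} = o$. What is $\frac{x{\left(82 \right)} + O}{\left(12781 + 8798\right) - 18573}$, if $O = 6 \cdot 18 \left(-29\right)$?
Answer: $- \frac{1525}{1503} \approx -1.0146$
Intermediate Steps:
$O = -3132$ ($O = 108 \left(-29\right) = -3132$)
$\frac{x{\left(82 \right)} + O}{\left(12781 + 8798\right) - 18573} = \frac{82 - 3132}{\left(12781 + 8798\right) - 18573} = - \frac{3050}{21579 - 18573} = - \frac{3050}{3006} = \left(-3050\right) \frac{1}{3006} = - \frac{1525}{1503}$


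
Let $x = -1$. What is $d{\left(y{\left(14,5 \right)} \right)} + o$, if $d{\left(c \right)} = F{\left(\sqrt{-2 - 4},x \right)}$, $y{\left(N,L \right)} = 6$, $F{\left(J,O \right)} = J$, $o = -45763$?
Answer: $-45763 + i \sqrt{6} \approx -45763.0 + 2.4495 i$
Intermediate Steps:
$d{\left(c \right)} = i \sqrt{6}$ ($d{\left(c \right)} = \sqrt{-2 - 4} = \sqrt{-6} = i \sqrt{6}$)
$d{\left(y{\left(14,5 \right)} \right)} + o = i \sqrt{6} - 45763 = -45763 + i \sqrt{6}$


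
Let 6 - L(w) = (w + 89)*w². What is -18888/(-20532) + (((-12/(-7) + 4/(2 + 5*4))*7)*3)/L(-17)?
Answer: 59902735/65252407 ≈ 0.91802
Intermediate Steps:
L(w) = 6 - w²*(89 + w) (L(w) = 6 - (w + 89)*w² = 6 - (89 + w)*w² = 6 - w²*(89 + w))
-18888/(-20532) + (((-12/(-7) + 4/(2 + 5*4))*7)*3)/L(-17) = -18888/(-20532) + (((-12/(-7) + 4/(2 + 5*4))*7)*3)/(6 - 1*(-17)³ - 89*(-17)²) = -18888*(-1/20532) + (((-12*(-⅐) + 4/(2 + 20))*7)*3)/(6 - 1*(-4913) - 89*289) = 1574/1711 + (((12/7 + 4/22)*7)*3)/(6 + 4913 - 25721) = 1574/1711 + (((12/7 + 4*(1/22))*7)*3)/(-20802) = 1574/1711 + (((12/7 + 2/11)*7)*3)*(-1/20802) = 1574/1711 + (((146/77)*7)*3)*(-1/20802) = 1574/1711 + ((146/11)*3)*(-1/20802) = 1574/1711 + (438/11)*(-1/20802) = 1574/1711 - 73/38137 = 59902735/65252407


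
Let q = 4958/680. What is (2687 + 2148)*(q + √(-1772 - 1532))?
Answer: 2397193/68 + 9670*I*√826 ≈ 35253.0 + 2.7792e+5*I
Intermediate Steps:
q = 2479/340 (q = 4958*(1/680) = 2479/340 ≈ 7.2912)
(2687 + 2148)*(q + √(-1772 - 1532)) = (2687 + 2148)*(2479/340 + √(-1772 - 1532)) = 4835*(2479/340 + √(-3304)) = 4835*(2479/340 + 2*I*√826) = 2397193/68 + 9670*I*√826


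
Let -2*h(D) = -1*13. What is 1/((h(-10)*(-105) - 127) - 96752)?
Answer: -2/195123 ≈ -1.0250e-5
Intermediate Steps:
h(D) = 13/2 (h(D) = -(-1)*13/2 = -½*(-13) = 13/2)
1/((h(-10)*(-105) - 127) - 96752) = 1/(((13/2)*(-105) - 127) - 96752) = 1/((-1365/2 - 127) - 96752) = 1/(-1619/2 - 96752) = 1/(-195123/2) = -2/195123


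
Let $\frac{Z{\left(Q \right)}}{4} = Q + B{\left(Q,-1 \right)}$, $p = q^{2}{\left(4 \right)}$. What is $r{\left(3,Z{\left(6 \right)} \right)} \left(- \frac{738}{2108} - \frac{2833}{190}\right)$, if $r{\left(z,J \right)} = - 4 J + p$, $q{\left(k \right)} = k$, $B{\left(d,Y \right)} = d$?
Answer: $\frac{134468048}{50065} \approx 2685.9$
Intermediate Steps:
$p = 16$ ($p = 4^{2} = 16$)
$Z{\left(Q \right)} = 8 Q$ ($Z{\left(Q \right)} = 4 \left(Q + Q\right) = 4 \cdot 2 Q = 8 Q$)
$r{\left(z,J \right)} = 16 - 4 J$ ($r{\left(z,J \right)} = - 4 J + 16 = 16 - 4 J$)
$r{\left(3,Z{\left(6 \right)} \right)} \left(- \frac{738}{2108} - \frac{2833}{190}\right) = \left(16 - 4 \cdot 8 \cdot 6\right) \left(- \frac{738}{2108} - \frac{2833}{190}\right) = \left(16 - 192\right) \left(\left(-738\right) \frac{1}{2108} - \frac{2833}{190}\right) = \left(16 - 192\right) \left(- \frac{369}{1054} - \frac{2833}{190}\right) = \left(-176\right) \left(- \frac{764023}{50065}\right) = \frac{134468048}{50065}$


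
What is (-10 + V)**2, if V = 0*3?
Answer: 100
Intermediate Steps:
V = 0
(-10 + V)**2 = (-10 + 0)**2 = (-10)**2 = 100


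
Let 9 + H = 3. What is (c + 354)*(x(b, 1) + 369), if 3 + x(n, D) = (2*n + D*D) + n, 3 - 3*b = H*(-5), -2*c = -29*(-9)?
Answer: 75990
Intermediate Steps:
c = -261/2 (c = -(-29)*(-9)/2 = -½*261 = -261/2 ≈ -130.50)
H = -6 (H = -9 + 3 = -6)
b = -9 (b = 1 - (-2)*(-5) = 1 - ⅓*30 = 1 - 10 = -9)
x(n, D) = -3 + D² + 3*n (x(n, D) = -3 + ((2*n + D*D) + n) = -3 + ((2*n + D²) + n) = -3 + ((D² + 2*n) + n) = -3 + (D² + 3*n) = -3 + D² + 3*n)
(c + 354)*(x(b, 1) + 369) = (-261/2 + 354)*((-3 + 1² + 3*(-9)) + 369) = 447*((-3 + 1 - 27) + 369)/2 = 447*(-29 + 369)/2 = (447/2)*340 = 75990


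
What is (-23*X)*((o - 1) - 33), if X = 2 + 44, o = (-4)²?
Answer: 19044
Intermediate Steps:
o = 16
X = 46
(-23*X)*((o - 1) - 33) = (-23*46)*((16 - 1) - 33) = -1058*(15 - 33) = -1058*(-18) = 19044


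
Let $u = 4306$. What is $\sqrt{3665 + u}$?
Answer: $\sqrt{7971} \approx 89.281$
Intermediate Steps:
$\sqrt{3665 + u} = \sqrt{3665 + 4306} = \sqrt{7971}$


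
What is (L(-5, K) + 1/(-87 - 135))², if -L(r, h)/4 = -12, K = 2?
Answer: 113529025/49284 ≈ 2303.6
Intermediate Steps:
L(r, h) = 48 (L(r, h) = -4*(-12) = 48)
(L(-5, K) + 1/(-87 - 135))² = (48 + 1/(-87 - 135))² = (48 + 1/(-222))² = (48 - 1/222)² = (10655/222)² = 113529025/49284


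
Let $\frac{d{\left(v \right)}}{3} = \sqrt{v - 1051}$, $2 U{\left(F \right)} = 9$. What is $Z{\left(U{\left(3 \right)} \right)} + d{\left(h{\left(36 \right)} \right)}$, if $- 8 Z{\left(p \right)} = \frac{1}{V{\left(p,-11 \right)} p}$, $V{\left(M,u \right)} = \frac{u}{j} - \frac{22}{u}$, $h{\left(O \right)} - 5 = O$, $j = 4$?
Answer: $\frac{1}{27} + 3 i \sqrt{1010} \approx 0.037037 + 95.341 i$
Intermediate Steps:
$h{\left(O \right)} = 5 + O$
$U{\left(F \right)} = \frac{9}{2}$ ($U{\left(F \right)} = \frac{1}{2} \cdot 9 = \frac{9}{2}$)
$V{\left(M,u \right)} = - \frac{22}{u} + \frac{u}{4}$ ($V{\left(M,u \right)} = \frac{u}{4} - \frac{22}{u} = - \frac{22}{u} + \frac{u}{4}$)
$d{\left(v \right)} = 3 \sqrt{-1051 + v}$ ($d{\left(v \right)} = 3 \sqrt{v - 1051} = 3 \sqrt{-1051 + v}$)
$Z{\left(p \right)} = \frac{1}{6 p}$ ($Z{\left(p \right)} = - \frac{\frac{1}{- \frac{22}{-11} + \frac{1}{4} \left(-11\right)} \frac{1}{p}}{8} = - \frac{\frac{1}{\left(-22\right) \left(- \frac{1}{11}\right) - \frac{11}{4}} \frac{1}{p}}{8} = - \frac{\frac{1}{2 - \frac{11}{4}} \frac{1}{p}}{8} = - \frac{\frac{1}{- \frac{3}{4}} \frac{1}{p}}{8} = - \frac{\left(- \frac{4}{3}\right) \frac{1}{p}}{8} = \frac{1}{6 p}$)
$Z{\left(U{\left(3 \right)} \right)} + d{\left(h{\left(36 \right)} \right)} = \frac{1}{6 \cdot \frac{9}{2}} + 3 \sqrt{-1051 + \left(5 + 36\right)} = \frac{1}{6} \cdot \frac{2}{9} + 3 \sqrt{-1051 + 41} = \frac{1}{27} + 3 \sqrt{-1010} = \frac{1}{27} + 3 i \sqrt{1010}$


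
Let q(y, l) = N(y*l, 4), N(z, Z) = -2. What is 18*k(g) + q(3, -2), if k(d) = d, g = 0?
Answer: -2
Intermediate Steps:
q(y, l) = -2
18*k(g) + q(3, -2) = 18*0 - 2 = 0 - 2 = -2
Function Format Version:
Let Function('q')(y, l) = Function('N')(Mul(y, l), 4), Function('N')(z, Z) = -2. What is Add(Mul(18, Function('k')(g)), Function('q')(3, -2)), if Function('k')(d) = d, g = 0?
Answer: -2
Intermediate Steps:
Function('q')(y, l) = -2
Add(Mul(18, Function('k')(g)), Function('q')(3, -2)) = Add(Mul(18, 0), -2) = Add(0, -2) = -2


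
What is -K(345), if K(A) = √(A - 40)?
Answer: -√305 ≈ -17.464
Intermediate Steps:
K(A) = √(-40 + A)
-K(345) = -√(-40 + 345) = -√305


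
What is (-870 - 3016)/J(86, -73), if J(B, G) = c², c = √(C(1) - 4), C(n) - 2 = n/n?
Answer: 3886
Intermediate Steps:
C(n) = 3 (C(n) = 2 + n/n = 2 + 1 = 3)
c = I (c = √(3 - 4) = √(-1) = I ≈ 1.0*I)
J(B, G) = -1 (J(B, G) = I² = -1)
(-870 - 3016)/J(86, -73) = (-870 - 3016)/(-1) = -3886*(-1) = 3886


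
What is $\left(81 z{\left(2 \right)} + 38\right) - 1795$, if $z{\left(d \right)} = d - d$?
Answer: $-1757$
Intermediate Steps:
$z{\left(d \right)} = 0$
$\left(81 z{\left(2 \right)} + 38\right) - 1795 = \left(81 \cdot 0 + 38\right) - 1795 = \left(0 + 38\right) - 1795 = 38 - 1795 = -1757$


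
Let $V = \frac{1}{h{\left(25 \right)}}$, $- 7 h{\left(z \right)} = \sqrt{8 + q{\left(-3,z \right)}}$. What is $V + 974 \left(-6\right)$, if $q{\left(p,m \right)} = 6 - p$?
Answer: $-5844 - \frac{7 \sqrt{17}}{17} \approx -5845.7$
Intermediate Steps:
$h{\left(z \right)} = - \frac{\sqrt{17}}{7}$ ($h{\left(z \right)} = - \frac{\sqrt{8 + \left(6 - -3\right)}}{7} = - \frac{\sqrt{8 + \left(6 + 3\right)}}{7} = - \frac{\sqrt{8 + 9}}{7} = - \frac{\sqrt{17}}{7}$)
$V = - \frac{7 \sqrt{17}}{17}$ ($V = \frac{1}{\left(- \frac{1}{7}\right) \sqrt{17}} = - \frac{7 \sqrt{17}}{17} \approx -1.6978$)
$V + 974 \left(-6\right) = - \frac{7 \sqrt{17}}{17} + 974 \left(-6\right) = - \frac{7 \sqrt{17}}{17} - 5844 = -5844 - \frac{7 \sqrt{17}}{17}$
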